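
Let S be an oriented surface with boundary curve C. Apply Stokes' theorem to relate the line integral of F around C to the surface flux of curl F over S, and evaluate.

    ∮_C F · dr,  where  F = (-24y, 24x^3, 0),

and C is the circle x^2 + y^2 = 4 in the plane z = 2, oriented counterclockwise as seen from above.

Let S be the flat disk x^2 + y^2 ≤ 4 in the plane z = 2, with upward unit normal n̂ = ẑ. By Stokes' theorem,

    ∮_C F · dr = ∬_S (∇ × F) · n̂ dS = ∬_D (curl F)_z dA,

where D is the disk x^2 + y^2 ≤ 4.

Compute the curl of F = (-24y, 24x^3, 0):
    (∇ × F)_x = ∂F_z/∂y - ∂F_y/∂z = 0,
    (∇ × F)_y = ∂F_x/∂z - ∂F_z/∂x = 0,
    (∇ × F)_z = ∂F_y/∂x - ∂F_x/∂y = 72x^2 + 24.

On z = 2, (curl F)_z = 72x^2 + 24.

Convert to polar (x = r cos θ, y = r sin θ, dA = r dr dθ); the integrand becomes 72r^2cos(θ)^2 + 24, so

    ∬_D (curl F)_z dA = ∫_0^{2π} ∫_0^{2} (72r^2cos(θ)^2 + 24) · r dr dθ.

Inner (r from 0 to 2): 288cos(θ)^2 + 48.
Outer (θ from 0 to 2π): 384π.

Therefore ∮_C F · dr = 384π.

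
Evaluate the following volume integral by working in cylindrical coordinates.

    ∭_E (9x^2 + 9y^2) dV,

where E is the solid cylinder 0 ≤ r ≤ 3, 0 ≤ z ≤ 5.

In cylindrical coordinates, x = r cos(θ), y = r sin(θ), z = z, and dV = r dr dθ dz.

The integrand becomes 9r^2, so

    ∭_E (9x^2 + 9y^2) dV = ∫_{0}^{2π} ∫_{0}^{3} ∫_{0}^{5} (9r^2) · r dz dr dθ.

Inner (z): 45r^3.
Middle (r from 0 to 3): 3645/4.
Outer (θ): 3645π/2.

Therefore the triple integral equals 3645π/2.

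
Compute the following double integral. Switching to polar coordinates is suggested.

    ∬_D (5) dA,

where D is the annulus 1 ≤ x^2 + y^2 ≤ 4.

The region D is 1 ≤ r ≤ 2, 0 ≤ θ ≤ 2π in polar coordinates, where x = r cos(θ), y = r sin(θ), and dA = r dr dθ.

Under the substitution, the integrand becomes 5, so

    ∬_D (5) dA = ∫_{0}^{2π} ∫_{1}^{2} (5) · r dr dθ.

Inner integral (in r): ∫_{1}^{2} (5) · r dr = 15/2.

Outer integral (in θ): ∫_{0}^{2π} (15/2) dθ = 15π.

Therefore ∬_D (5) dA = 15π.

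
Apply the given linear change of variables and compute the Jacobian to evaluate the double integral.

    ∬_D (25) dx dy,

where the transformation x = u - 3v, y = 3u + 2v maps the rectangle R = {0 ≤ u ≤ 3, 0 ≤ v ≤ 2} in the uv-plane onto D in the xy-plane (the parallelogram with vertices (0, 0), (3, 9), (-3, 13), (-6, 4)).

Compute the Jacobian determinant of (x, y) with respect to (u, v):

    ∂(x,y)/∂(u,v) = | 1  -3 | = (1)(2) - (-3)(3) = 11.
                   | 3  2 |

Its absolute value is |J| = 11 (the area scaling factor).

Substituting x = u - 3v, y = 3u + 2v into the integrand,

    25 → 25,

so the integral becomes

    ∬_R (25) · |J| du dv = ∫_0^3 ∫_0^2 (275) dv du.

Inner (v): 550.
Outer (u): 1650.

Therefore ∬_D (25) dx dy = 1650.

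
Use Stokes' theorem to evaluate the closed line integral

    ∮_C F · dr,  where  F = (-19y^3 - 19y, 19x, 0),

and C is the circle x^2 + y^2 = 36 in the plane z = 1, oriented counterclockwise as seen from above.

Let S be the flat disk x^2 + y^2 ≤ 36 in the plane z = 1, with upward unit normal n̂ = ẑ. By Stokes' theorem,

    ∮_C F · dr = ∬_S (∇ × F) · n̂ dS = ∬_D (curl F)_z dA,

where D is the disk x^2 + y^2 ≤ 36.

Compute the curl of F = (-19y^3 - 19y, 19x, 0):
    (∇ × F)_x = ∂F_z/∂y - ∂F_y/∂z = 0,
    (∇ × F)_y = ∂F_x/∂z - ∂F_z/∂x = 0,
    (∇ × F)_z = ∂F_y/∂x - ∂F_x/∂y = 57y^2 + 38.

On z = 1, (curl F)_z = 57y^2 + 38.

Convert to polar (x = r cos θ, y = r sin θ, dA = r dr dθ); the integrand becomes 57r^2sin(θ)^2 + 38, so

    ∬_D (curl F)_z dA = ∫_0^{2π} ∫_0^{6} (57r^2sin(θ)^2 + 38) · r dr dθ.

Inner (r from 0 to 6): 18468sin(θ)^2 + 684.
Outer (θ from 0 to 2π): 19836π.

Therefore ∮_C F · dr = 19836π.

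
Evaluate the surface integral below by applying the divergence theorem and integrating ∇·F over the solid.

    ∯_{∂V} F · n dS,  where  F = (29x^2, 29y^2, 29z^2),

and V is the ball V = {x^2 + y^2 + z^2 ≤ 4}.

By the divergence theorem,

    ∯_{∂V} F · n dS = ∭_V (∇ · F) dV.

Compute the divergence:
    ∇ · F = ∂F_x/∂x + ∂F_y/∂y + ∂F_z/∂z = 58x + 58y + 58z.

In spherical coordinates, x = ρ sin(φ) cos(θ), y = ρ sin(φ) sin(θ), z = ρ cos(φ), dV = ρ^2 sin(φ) dρ dφ dθ, with 0 ≤ ρ ≤ 2, 0 ≤ φ ≤ π, 0 ≤ θ ≤ 2π.

The integrand, after substitution and multiplying by the volume element, becomes (58ρ (sqrt(2)sin(φ)sin(θ + π/4) + cos(φ))) · ρ^2 sin(φ), so

    ∭_V (∇·F) dV = ∫_0^{2π} ∫_0^{π} ∫_0^{2} (58ρ (sqrt(2)sin(φ)sin(θ + π/4) + cos(φ))) · ρ^2 sin(φ) dρ dφ dθ.

Inner (ρ from 0 to 2): 232(sqrt(2)sin(φ)sin(θ + π/4) + cos(φ))sin(φ).
Middle (φ from 0 to π): 116sqrt(2)π sin(θ + π/4).
Outer (θ from 0 to 2π): 0.

Therefore ∯_{∂V} F · n dS = 0.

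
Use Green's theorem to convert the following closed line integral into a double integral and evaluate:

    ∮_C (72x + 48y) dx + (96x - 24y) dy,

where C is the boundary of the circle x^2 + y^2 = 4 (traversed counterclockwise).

Green's theorem converts the closed line integral into a double integral over the enclosed region D:

    ∮_C P dx + Q dy = ∬_D (∂Q/∂x - ∂P/∂y) dA.

Here P = 72x + 48y, Q = 96x - 24y, so

    ∂Q/∂x = 96,    ∂P/∂y = 48,
    ∂Q/∂x - ∂P/∂y = 48.

D is the region x^2 + y^2 ≤ 4. Evaluating the double integral:

In polar coordinates (x = r cos θ, y = r sin θ, dA = r dr dθ) the integrand becomes 48, so

    ∬_D (48) dA = ∫_0^{2π} ∫_0^{2} (48) · r dr dθ.

Inner (r from 0 to 2): 96.
Outer (θ from 0 to 2π): 192π.

Therefore ∮_C P dx + Q dy = 192π.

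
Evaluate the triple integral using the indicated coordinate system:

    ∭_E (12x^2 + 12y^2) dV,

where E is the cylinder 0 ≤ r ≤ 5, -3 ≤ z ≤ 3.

In cylindrical coordinates, x = r cos(θ), y = r sin(θ), z = z, and dV = r dr dθ dz.

The integrand becomes 12r^2, so

    ∭_E (12x^2 + 12y^2) dV = ∫_{0}^{2π} ∫_{0}^{5} ∫_{-3}^{3} (12r^2) · r dz dr dθ.

Inner (z): 72r^3.
Middle (r from 0 to 5): 11250.
Outer (θ): 22500π.

Therefore the triple integral equals 22500π.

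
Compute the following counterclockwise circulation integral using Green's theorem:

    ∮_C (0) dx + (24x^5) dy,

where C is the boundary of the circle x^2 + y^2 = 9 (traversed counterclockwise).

Green's theorem converts the closed line integral into a double integral over the enclosed region D:

    ∮_C P dx + Q dy = ∬_D (∂Q/∂x - ∂P/∂y) dA.

Here P = 0, Q = 24x^5, so

    ∂Q/∂x = 120x^4,    ∂P/∂y = 0,
    ∂Q/∂x - ∂P/∂y = 120x^4.

D is the region x^2 + y^2 ≤ 9. Evaluating the double integral:

In polar coordinates (x = r cos θ, y = r sin θ, dA = r dr dθ) the integrand becomes 120r^4cos(θ)^4, so

    ∬_D (120x^4) dA = ∫_0^{2π} ∫_0^{3} (120r^4cos(θ)^4) · r dr dθ.

Inner (r from 0 to 3): 14580cos(θ)^4.
Outer (θ from 0 to 2π): 10935π.

Therefore ∮_C P dx + Q dy = 10935π.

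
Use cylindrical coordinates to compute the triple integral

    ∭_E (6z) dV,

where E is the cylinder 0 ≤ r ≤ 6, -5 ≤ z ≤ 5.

In cylindrical coordinates, x = r cos(θ), y = r sin(θ), z = z, and dV = r dr dθ dz.

The integrand becomes 6z, so

    ∭_E (6z) dV = ∫_{0}^{2π} ∫_{0}^{6} ∫_{-5}^{5} (6z) · r dz dr dθ.

Inner (z): 0.
Middle (r from 0 to 6): 0.
Outer (θ): 0.

Therefore the triple integral equals 0.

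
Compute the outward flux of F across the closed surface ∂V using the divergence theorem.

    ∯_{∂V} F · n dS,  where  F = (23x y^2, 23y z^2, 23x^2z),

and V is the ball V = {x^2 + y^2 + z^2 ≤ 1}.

By the divergence theorem,

    ∯_{∂V} F · n dS = ∭_V (∇ · F) dV.

Compute the divergence:
    ∇ · F = ∂F_x/∂x + ∂F_y/∂y + ∂F_z/∂z = 23y^2 + 23z^2 + 23x^2 = 23x^2 + 23y^2 + 23z^2.

In spherical coordinates, x = ρ sin(φ) cos(θ), y = ρ sin(φ) sin(θ), z = ρ cos(φ), dV = ρ^2 sin(φ) dρ dφ dθ, with 0 ≤ ρ ≤ 1, 0 ≤ φ ≤ π, 0 ≤ θ ≤ 2π.

The integrand, after substitution and multiplying by the volume element, becomes (23ρ^2) · ρ^2 sin(φ), so

    ∭_V (∇·F) dV = ∫_0^{2π} ∫_0^{π} ∫_0^{1} (23ρ^2) · ρ^2 sin(φ) dρ dφ dθ.

Inner (ρ from 0 to 1): 23sin(φ)/5.
Middle (φ from 0 to π): 46/5.
Outer (θ from 0 to 2π): 92π/5.

Therefore ∯_{∂V} F · n dS = 92π/5.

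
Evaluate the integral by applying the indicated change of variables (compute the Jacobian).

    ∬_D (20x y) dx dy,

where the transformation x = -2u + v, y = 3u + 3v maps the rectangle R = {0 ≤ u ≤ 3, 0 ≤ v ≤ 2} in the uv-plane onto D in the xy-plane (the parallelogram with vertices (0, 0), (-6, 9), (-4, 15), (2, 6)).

Compute the Jacobian determinant of (x, y) with respect to (u, v):

    ∂(x,y)/∂(u,v) = | -2  1 | = (-2)(3) - (1)(3) = -9.
                   | 3  3 |

Its absolute value is |J| = 9 (the area scaling factor).

Substituting x = -2u + v, y = 3u + 3v into the integrand,

    20x y → -120u^2 - 60u v + 60v^2,

so the integral becomes

    ∬_R (-120u^2 - 60u v + 60v^2) · |J| du dv = ∫_0^3 ∫_0^2 (-1080u^2 - 540u v + 540v^2) dv du.

Inner (v): -2160u^2 - 1080u + 1440.
Outer (u): -19980.

Therefore ∬_D (20x y) dx dy = -19980.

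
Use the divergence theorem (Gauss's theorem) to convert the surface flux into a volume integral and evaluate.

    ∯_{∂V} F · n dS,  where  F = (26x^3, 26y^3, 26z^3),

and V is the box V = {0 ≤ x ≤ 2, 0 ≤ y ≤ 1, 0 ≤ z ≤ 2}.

By the divergence theorem,

    ∯_{∂V} F · n dS = ∭_V (∇ · F) dV.

Compute the divergence:
    ∇ · F = ∂F_x/∂x + ∂F_y/∂y + ∂F_z/∂z = 78x^2 + 78y^2 + 78z^2.

V is a rectangular box, so dV = dx dy dz with 0 ≤ x ≤ 2, 0 ≤ y ≤ 1, 0 ≤ z ≤ 2.

Integrate (78x^2 + 78y^2 + 78z^2) over V as an iterated integral:

    ∭_V (∇·F) dV = ∫_0^{2} ∫_0^{1} ∫_0^{2} (78x^2 + 78y^2 + 78z^2) dz dy dx.

Inner (z from 0 to 2): 156x^2 + 156y^2 + 208.
Middle (y from 0 to 1): 156x^2 + 260.
Outer (x from 0 to 2): 936.

Therefore ∯_{∂V} F · n dS = 936.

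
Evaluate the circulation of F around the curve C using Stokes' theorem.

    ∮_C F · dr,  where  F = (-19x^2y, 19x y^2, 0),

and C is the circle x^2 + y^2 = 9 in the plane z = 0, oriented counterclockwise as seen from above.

Let S be the flat disk x^2 + y^2 ≤ 9 in the plane z = 0, with upward unit normal n̂ = ẑ. By Stokes' theorem,

    ∮_C F · dr = ∬_S (∇ × F) · n̂ dS = ∬_D (curl F)_z dA,

where D is the disk x^2 + y^2 ≤ 9.

Compute the curl of F = (-19x^2y, 19x y^2, 0):
    (∇ × F)_x = ∂F_z/∂y - ∂F_y/∂z = 0,
    (∇ × F)_y = ∂F_x/∂z - ∂F_z/∂x = 0,
    (∇ × F)_z = ∂F_y/∂x - ∂F_x/∂y = 19x^2 + 19y^2.

On z = 0, (curl F)_z = 19x^2 + 19y^2.

Convert to polar (x = r cos θ, y = r sin θ, dA = r dr dθ); the integrand becomes 19r^2, so

    ∬_D (curl F)_z dA = ∫_0^{2π} ∫_0^{3} (19r^2) · r dr dθ.

Inner (r from 0 to 3): 1539/4.
Outer (θ from 0 to 2π): 1539π/2.

Therefore ∮_C F · dr = 1539π/2.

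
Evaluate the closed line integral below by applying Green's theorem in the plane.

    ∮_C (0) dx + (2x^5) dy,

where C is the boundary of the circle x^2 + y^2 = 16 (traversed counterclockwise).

Green's theorem converts the closed line integral into a double integral over the enclosed region D:

    ∮_C P dx + Q dy = ∬_D (∂Q/∂x - ∂P/∂y) dA.

Here P = 0, Q = 2x^5, so

    ∂Q/∂x = 10x^4,    ∂P/∂y = 0,
    ∂Q/∂x - ∂P/∂y = 10x^4.

D is the region x^2 + y^2 ≤ 16. Evaluating the double integral:

In polar coordinates (x = r cos θ, y = r sin θ, dA = r dr dθ) the integrand becomes 10r^4cos(θ)^4, so

    ∬_D (10x^4) dA = ∫_0^{2π} ∫_0^{4} (10r^4cos(θ)^4) · r dr dθ.

Inner (r from 0 to 4): 20480cos(θ)^4/3.
Outer (θ from 0 to 2π): 5120π.

Therefore ∮_C P dx + Q dy = 5120π.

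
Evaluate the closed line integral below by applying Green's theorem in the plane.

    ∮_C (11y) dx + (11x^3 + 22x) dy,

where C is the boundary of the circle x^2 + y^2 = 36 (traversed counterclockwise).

Green's theorem converts the closed line integral into a double integral over the enclosed region D:

    ∮_C P dx + Q dy = ∬_D (∂Q/∂x - ∂P/∂y) dA.

Here P = 11y, Q = 11x^3 + 22x, so

    ∂Q/∂x = 33x^2 + 22,    ∂P/∂y = 11,
    ∂Q/∂x - ∂P/∂y = 33x^2 + 11.

D is the region x^2 + y^2 ≤ 36. Evaluating the double integral:

In polar coordinates (x = r cos θ, y = r sin θ, dA = r dr dθ) the integrand becomes 33r^2cos(θ)^2 + 11, so

    ∬_D (33x^2 + 11) dA = ∫_0^{2π} ∫_0^{6} (33r^2cos(θ)^2 + 11) · r dr dθ.

Inner (r from 0 to 6): 10692cos(θ)^2 + 198.
Outer (θ from 0 to 2π): 11088π.

Therefore ∮_C P dx + Q dy = 11088π.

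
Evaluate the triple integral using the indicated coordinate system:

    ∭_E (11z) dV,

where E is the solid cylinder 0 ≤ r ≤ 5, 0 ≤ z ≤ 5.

In cylindrical coordinates, x = r cos(θ), y = r sin(θ), z = z, and dV = r dr dθ dz.

The integrand becomes 11z, so

    ∭_E (11z) dV = ∫_{0}^{2π} ∫_{0}^{5} ∫_{0}^{5} (11z) · r dz dr dθ.

Inner (z): 275r/2.
Middle (r from 0 to 5): 6875/4.
Outer (θ): 6875π/2.

Therefore the triple integral equals 6875π/2.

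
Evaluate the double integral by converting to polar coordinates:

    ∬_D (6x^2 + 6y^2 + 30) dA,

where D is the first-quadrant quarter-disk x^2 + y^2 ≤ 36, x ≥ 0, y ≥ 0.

The region D is 0 ≤ r ≤ 6, 0 ≤ θ ≤ π/2 in polar coordinates, where x = r cos(θ), y = r sin(θ), and dA = r dr dθ.

Under the substitution, the integrand becomes 6r^2 + 30, so

    ∬_D (6x^2 + 6y^2 + 30) dA = ∫_{0}^{π/2} ∫_{0}^{6} (6r^2 + 30) · r dr dθ.

Inner integral (in r): ∫_{0}^{6} (6r^2 + 30) · r dr = 2484.

Outer integral (in θ): ∫_{0}^{π/2} (2484) dθ = 1242π.

Therefore ∬_D (6x^2 + 6y^2 + 30) dA = 1242π.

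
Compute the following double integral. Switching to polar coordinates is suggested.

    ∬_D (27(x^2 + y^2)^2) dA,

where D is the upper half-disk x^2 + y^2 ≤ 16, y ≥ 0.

The region D is 0 ≤ r ≤ 4, 0 ≤ θ ≤ π in polar coordinates, where x = r cos(θ), y = r sin(θ), and dA = r dr dθ.

Under the substitution, the integrand becomes 27r^4, so

    ∬_D (27(x^2 + y^2)^2) dA = ∫_{0}^{π} ∫_{0}^{4} (27r^4) · r dr dθ.

Inner integral (in r): ∫_{0}^{4} (27r^4) · r dr = 18432.

Outer integral (in θ): ∫_{0}^{π} (18432) dθ = 18432π.

Therefore ∬_D (27(x^2 + y^2)^2) dA = 18432π.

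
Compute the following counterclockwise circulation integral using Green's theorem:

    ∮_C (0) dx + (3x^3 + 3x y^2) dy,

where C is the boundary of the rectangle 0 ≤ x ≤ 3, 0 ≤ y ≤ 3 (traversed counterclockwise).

Green's theorem converts the closed line integral into a double integral over the enclosed region D:

    ∮_C P dx + Q dy = ∬_D (∂Q/∂x - ∂P/∂y) dA.

Here P = 0, Q = 3x^3 + 3x y^2, so

    ∂Q/∂x = 9x^2 + 3y^2,    ∂P/∂y = 0,
    ∂Q/∂x - ∂P/∂y = 9x^2 + 3y^2.

D is the region 0 ≤ x ≤ 3, 0 ≤ y ≤ 3. Evaluating the double integral:

    ∬_D (9x^2 + 3y^2) dA = ∫_0^{3} ∫_0^{3} (9x^2 + 3y^2) dy dx.

Inner (y from 0 to 3): 27x^2 + 27.
Outer (x from 0 to 3): 324.

Therefore ∮_C P dx + Q dy = 324.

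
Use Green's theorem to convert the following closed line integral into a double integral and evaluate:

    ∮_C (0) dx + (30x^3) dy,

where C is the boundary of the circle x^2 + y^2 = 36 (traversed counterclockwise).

Green's theorem converts the closed line integral into a double integral over the enclosed region D:

    ∮_C P dx + Q dy = ∬_D (∂Q/∂x - ∂P/∂y) dA.

Here P = 0, Q = 30x^3, so

    ∂Q/∂x = 90x^2,    ∂P/∂y = 0,
    ∂Q/∂x - ∂P/∂y = 90x^2.

D is the region x^2 + y^2 ≤ 36. Evaluating the double integral:

In polar coordinates (x = r cos θ, y = r sin θ, dA = r dr dθ) the integrand becomes 90r^2cos(θ)^2, so

    ∬_D (90x^2) dA = ∫_0^{2π} ∫_0^{6} (90r^2cos(θ)^2) · r dr dθ.

Inner (r from 0 to 6): 29160cos(θ)^2.
Outer (θ from 0 to 2π): 29160π.

Therefore ∮_C P dx + Q dy = 29160π.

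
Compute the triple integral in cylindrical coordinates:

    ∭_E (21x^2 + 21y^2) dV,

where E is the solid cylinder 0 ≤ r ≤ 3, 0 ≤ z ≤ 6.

In cylindrical coordinates, x = r cos(θ), y = r sin(θ), z = z, and dV = r dr dθ dz.

The integrand becomes 21r^2, so

    ∭_E (21x^2 + 21y^2) dV = ∫_{0}^{2π} ∫_{0}^{3} ∫_{0}^{6} (21r^2) · r dz dr dθ.

Inner (z): 126r^3.
Middle (r from 0 to 3): 5103/2.
Outer (θ): 5103π.

Therefore the triple integral equals 5103π.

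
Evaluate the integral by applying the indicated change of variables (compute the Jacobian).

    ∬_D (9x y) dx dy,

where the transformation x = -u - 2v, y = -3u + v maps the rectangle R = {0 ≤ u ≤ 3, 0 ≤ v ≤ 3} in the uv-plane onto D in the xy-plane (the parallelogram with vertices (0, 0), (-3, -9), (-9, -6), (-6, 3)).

Compute the Jacobian determinant of (x, y) with respect to (u, v):

    ∂(x,y)/∂(u,v) = | -1  -2 | = (-1)(1) - (-2)(-3) = -7.
                   | -3  1 |

Its absolute value is |J| = 7 (the area scaling factor).

Substituting x = -u - 2v, y = -3u + v into the integrand,

    9x y → 27u^2 + 45u v - 18v^2,

so the integral becomes

    ∬_R (27u^2 + 45u v - 18v^2) · |J| du dv = ∫_0^3 ∫_0^3 (189u^2 + 315u v - 126v^2) dv du.

Inner (v): 567u^2 + 2835u/2 - 1134.
Outer (u): 32319/4.

Therefore ∬_D (9x y) dx dy = 32319/4.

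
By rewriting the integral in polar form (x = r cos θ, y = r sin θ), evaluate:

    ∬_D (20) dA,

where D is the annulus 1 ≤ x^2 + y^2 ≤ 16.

The region D is 1 ≤ r ≤ 4, 0 ≤ θ ≤ 2π in polar coordinates, where x = r cos(θ), y = r sin(θ), and dA = r dr dθ.

Under the substitution, the integrand becomes 20, so

    ∬_D (20) dA = ∫_{0}^{2π} ∫_{1}^{4} (20) · r dr dθ.

Inner integral (in r): ∫_{1}^{4} (20) · r dr = 150.

Outer integral (in θ): ∫_{0}^{2π} (150) dθ = 300π.

Therefore ∬_D (20) dA = 300π.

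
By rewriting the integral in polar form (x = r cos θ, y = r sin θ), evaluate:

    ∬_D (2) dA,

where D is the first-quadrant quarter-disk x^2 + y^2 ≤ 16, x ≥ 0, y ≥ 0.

The region D is 0 ≤ r ≤ 4, 0 ≤ θ ≤ π/2 in polar coordinates, where x = r cos(θ), y = r sin(θ), and dA = r dr dθ.

Under the substitution, the integrand becomes 2, so

    ∬_D (2) dA = ∫_{0}^{π/2} ∫_{0}^{4} (2) · r dr dθ.

Inner integral (in r): ∫_{0}^{4} (2) · r dr = 16.

Outer integral (in θ): ∫_{0}^{π/2} (16) dθ = 8π.

Therefore ∬_D (2) dA = 8π.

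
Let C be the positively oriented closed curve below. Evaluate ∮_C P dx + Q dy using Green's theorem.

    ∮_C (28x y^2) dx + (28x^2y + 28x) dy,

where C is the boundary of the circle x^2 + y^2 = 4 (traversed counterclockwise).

Green's theorem converts the closed line integral into a double integral over the enclosed region D:

    ∮_C P dx + Q dy = ∬_D (∂Q/∂x - ∂P/∂y) dA.

Here P = 28x y^2, Q = 28x^2y + 28x, so

    ∂Q/∂x = 56x y + 28,    ∂P/∂y = 56x y,
    ∂Q/∂x - ∂P/∂y = 28.

D is the region x^2 + y^2 ≤ 4. Evaluating the double integral:

In polar coordinates (x = r cos θ, y = r sin θ, dA = r dr dθ) the integrand becomes 28, so

    ∬_D (28) dA = ∫_0^{2π} ∫_0^{2} (28) · r dr dθ.

Inner (r from 0 to 2): 56.
Outer (θ from 0 to 2π): 112π.

Therefore ∮_C P dx + Q dy = 112π.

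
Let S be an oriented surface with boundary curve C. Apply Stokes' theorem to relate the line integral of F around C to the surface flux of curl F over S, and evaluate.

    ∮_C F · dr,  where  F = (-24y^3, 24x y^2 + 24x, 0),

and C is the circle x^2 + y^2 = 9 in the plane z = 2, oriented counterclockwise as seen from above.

Let S be the flat disk x^2 + y^2 ≤ 9 in the plane z = 2, with upward unit normal n̂ = ẑ. By Stokes' theorem,

    ∮_C F · dr = ∬_S (∇ × F) · n̂ dS = ∬_D (curl F)_z dA,

where D is the disk x^2 + y^2 ≤ 9.

Compute the curl of F = (-24y^3, 24x y^2 + 24x, 0):
    (∇ × F)_x = ∂F_z/∂y - ∂F_y/∂z = 0,
    (∇ × F)_y = ∂F_x/∂z - ∂F_z/∂x = 0,
    (∇ × F)_z = ∂F_y/∂x - ∂F_x/∂y = 96y^2 + 24.

On z = 2, (curl F)_z = 96y^2 + 24.

Convert to polar (x = r cos θ, y = r sin θ, dA = r dr dθ); the integrand becomes 96r^2sin(θ)^2 + 24, so

    ∬_D (curl F)_z dA = ∫_0^{2π} ∫_0^{3} (96r^2sin(θ)^2 + 24) · r dr dθ.

Inner (r from 0 to 3): 1944sin(θ)^2 + 108.
Outer (θ from 0 to 2π): 2160π.

Therefore ∮_C F · dr = 2160π.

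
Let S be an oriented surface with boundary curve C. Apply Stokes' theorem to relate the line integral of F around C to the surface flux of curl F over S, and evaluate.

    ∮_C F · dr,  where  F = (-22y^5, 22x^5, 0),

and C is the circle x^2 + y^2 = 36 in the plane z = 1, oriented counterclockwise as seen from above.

Let S be the flat disk x^2 + y^2 ≤ 36 in the plane z = 1, with upward unit normal n̂ = ẑ. By Stokes' theorem,

    ∮_C F · dr = ∬_S (∇ × F) · n̂ dS = ∬_D (curl F)_z dA,

where D is the disk x^2 + y^2 ≤ 36.

Compute the curl of F = (-22y^5, 22x^5, 0):
    (∇ × F)_x = ∂F_z/∂y - ∂F_y/∂z = 0,
    (∇ × F)_y = ∂F_x/∂z - ∂F_z/∂x = 0,
    (∇ × F)_z = ∂F_y/∂x - ∂F_x/∂y = 110x^4 + 110y^4.

On z = 1, (curl F)_z = 110x^4 + 110y^4.

Convert to polar (x = r cos θ, y = r sin θ, dA = r dr dθ); the integrand becomes 110r^4(sin(θ)^4 + cos(θ)^4), so

    ∬_D (curl F)_z dA = ∫_0^{2π} ∫_0^{6} (110r^4(sin(θ)^4 + cos(θ)^4)) · r dr dθ.

Inner (r from 0 to 6): 855360sin(θ)^4 + 855360cos(θ)^4.
Outer (θ from 0 to 2π): 1283040π.

Therefore ∮_C F · dr = 1283040π.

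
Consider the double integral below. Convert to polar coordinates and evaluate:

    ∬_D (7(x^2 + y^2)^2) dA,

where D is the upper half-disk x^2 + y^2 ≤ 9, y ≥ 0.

The region D is 0 ≤ r ≤ 3, 0 ≤ θ ≤ π in polar coordinates, where x = r cos(θ), y = r sin(θ), and dA = r dr dθ.

Under the substitution, the integrand becomes 7r^4, so

    ∬_D (7(x^2 + y^2)^2) dA = ∫_{0}^{π} ∫_{0}^{3} (7r^4) · r dr dθ.

Inner integral (in r): ∫_{0}^{3} (7r^4) · r dr = 1701/2.

Outer integral (in θ): ∫_{0}^{π} (1701/2) dθ = 1701π/2.

Therefore ∬_D (7(x^2 + y^2)^2) dA = 1701π/2.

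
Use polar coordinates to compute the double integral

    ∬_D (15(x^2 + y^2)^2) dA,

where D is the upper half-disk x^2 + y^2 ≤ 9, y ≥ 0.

The region D is 0 ≤ r ≤ 3, 0 ≤ θ ≤ π in polar coordinates, where x = r cos(θ), y = r sin(θ), and dA = r dr dθ.

Under the substitution, the integrand becomes 15r^4, so

    ∬_D (15(x^2 + y^2)^2) dA = ∫_{0}^{π} ∫_{0}^{3} (15r^4) · r dr dθ.

Inner integral (in r): ∫_{0}^{3} (15r^4) · r dr = 3645/2.

Outer integral (in θ): ∫_{0}^{π} (3645/2) dθ = 3645π/2.

Therefore ∬_D (15(x^2 + y^2)^2) dA = 3645π/2.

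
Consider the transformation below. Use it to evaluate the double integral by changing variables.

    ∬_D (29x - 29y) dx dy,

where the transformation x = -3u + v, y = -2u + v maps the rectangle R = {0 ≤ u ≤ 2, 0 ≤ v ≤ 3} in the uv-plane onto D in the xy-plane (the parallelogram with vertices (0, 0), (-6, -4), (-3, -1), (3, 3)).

Compute the Jacobian determinant of (x, y) with respect to (u, v):

    ∂(x,y)/∂(u,v) = | -3  1 | = (-3)(1) - (1)(-2) = -1.
                   | -2  1 |

Its absolute value is |J| = 1 (the area scaling factor).

Substituting x = -3u + v, y = -2u + v into the integrand,

    29x - 29y → -29u,

so the integral becomes

    ∬_R (-29u) · |J| du dv = ∫_0^2 ∫_0^3 (-29u) dv du.

Inner (v): -87u.
Outer (u): -174.

Therefore ∬_D (29x - 29y) dx dy = -174.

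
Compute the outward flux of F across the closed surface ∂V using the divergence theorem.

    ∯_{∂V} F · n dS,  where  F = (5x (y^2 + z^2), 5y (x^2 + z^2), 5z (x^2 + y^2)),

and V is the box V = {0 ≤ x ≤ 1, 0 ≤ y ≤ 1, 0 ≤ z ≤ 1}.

By the divergence theorem,

    ∯_{∂V} F · n dS = ∭_V (∇ · F) dV.

Compute the divergence:
    ∇ · F = ∂F_x/∂x + ∂F_y/∂y + ∂F_z/∂z = 5y^2 + 5z^2 + 5x^2 + 5z^2 + 5x^2 + 5y^2 = 10x^2 + 10y^2 + 10z^2.

V is a rectangular box, so dV = dx dy dz with 0 ≤ x ≤ 1, 0 ≤ y ≤ 1, 0 ≤ z ≤ 1.

Integrate (10x^2 + 10y^2 + 10z^2) over V as an iterated integral:

    ∭_V (∇·F) dV = ∫_0^{1} ∫_0^{1} ∫_0^{1} (10x^2 + 10y^2 + 10z^2) dz dy dx.

Inner (z from 0 to 1): 10x^2 + 10y^2 + 10/3.
Middle (y from 0 to 1): 10x^2 + 20/3.
Outer (x from 0 to 1): 10.

Therefore ∯_{∂V} F · n dS = 10.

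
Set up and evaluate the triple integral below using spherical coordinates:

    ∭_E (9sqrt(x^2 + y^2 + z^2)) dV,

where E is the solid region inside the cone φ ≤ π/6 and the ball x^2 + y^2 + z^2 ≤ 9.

In spherical coordinates, x = ρ sin(φ) cos(θ), y = ρ sin(φ) sin(θ), z = ρ cos(φ), and dV = ρ^2 sin(φ) dρ dφ dθ.

The integrand becomes 9ρ, so

    ∭_E (9sqrt(x^2 + y^2 + z^2)) dV = ∫_{0}^{2π} ∫_{0}^{π/6} ∫_{0}^{3} (9ρ) · ρ^2 sin(φ) dρ dφ dθ.

Inner (ρ): 729sin(φ)/4.
Middle (φ): 729/4 - 729sqrt(3)/8.
Outer (θ): 729π (2 - sqrt(3))/4.

Therefore the triple integral equals 729π (2 - sqrt(3))/4.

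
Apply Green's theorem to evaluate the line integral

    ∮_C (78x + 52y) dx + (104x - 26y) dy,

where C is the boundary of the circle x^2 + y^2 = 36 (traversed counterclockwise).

Green's theorem converts the closed line integral into a double integral over the enclosed region D:

    ∮_C P dx + Q dy = ∬_D (∂Q/∂x - ∂P/∂y) dA.

Here P = 78x + 52y, Q = 104x - 26y, so

    ∂Q/∂x = 104,    ∂P/∂y = 52,
    ∂Q/∂x - ∂P/∂y = 52.

D is the region x^2 + y^2 ≤ 36. Evaluating the double integral:

In polar coordinates (x = r cos θ, y = r sin θ, dA = r dr dθ) the integrand becomes 52, so

    ∬_D (52) dA = ∫_0^{2π} ∫_0^{6} (52) · r dr dθ.

Inner (r from 0 to 6): 936.
Outer (θ from 0 to 2π): 1872π.

Therefore ∮_C P dx + Q dy = 1872π.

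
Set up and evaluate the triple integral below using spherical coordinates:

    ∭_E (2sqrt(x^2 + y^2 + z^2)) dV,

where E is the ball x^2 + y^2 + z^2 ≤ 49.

In spherical coordinates, x = ρ sin(φ) cos(θ), y = ρ sin(φ) sin(θ), z = ρ cos(φ), and dV = ρ^2 sin(φ) dρ dφ dθ.

The integrand becomes 2ρ, so

    ∭_E (2sqrt(x^2 + y^2 + z^2)) dV = ∫_{0}^{2π} ∫_{0}^{π} ∫_{0}^{7} (2ρ) · ρ^2 sin(φ) dρ dφ dθ.

Inner (ρ): 2401sin(φ)/2.
Middle (φ): 2401.
Outer (θ): 4802π.

Therefore the triple integral equals 4802π.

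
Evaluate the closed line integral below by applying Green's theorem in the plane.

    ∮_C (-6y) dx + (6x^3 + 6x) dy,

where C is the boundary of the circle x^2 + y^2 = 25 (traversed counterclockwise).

Green's theorem converts the closed line integral into a double integral over the enclosed region D:

    ∮_C P dx + Q dy = ∬_D (∂Q/∂x - ∂P/∂y) dA.

Here P = -6y, Q = 6x^3 + 6x, so

    ∂Q/∂x = 18x^2 + 6,    ∂P/∂y = -6,
    ∂Q/∂x - ∂P/∂y = 18x^2 + 12.

D is the region x^2 + y^2 ≤ 25. Evaluating the double integral:

In polar coordinates (x = r cos θ, y = r sin θ, dA = r dr dθ) the integrand becomes 18r^2cos(θ)^2 + 12, so

    ∬_D (18x^2 + 12) dA = ∫_0^{2π} ∫_0^{5} (18r^2cos(θ)^2 + 12) · r dr dθ.

Inner (r from 0 to 5): 5625cos(θ)^2/2 + 150.
Outer (θ from 0 to 2π): 6225π/2.

Therefore ∮_C P dx + Q dy = 6225π/2.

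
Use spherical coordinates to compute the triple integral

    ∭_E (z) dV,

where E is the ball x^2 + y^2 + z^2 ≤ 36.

In spherical coordinates, x = ρ sin(φ) cos(θ), y = ρ sin(φ) sin(θ), z = ρ cos(φ), and dV = ρ^2 sin(φ) dρ dφ dθ.

The integrand becomes ρ cos(φ), so

    ∭_E (z) dV = ∫_{0}^{2π} ∫_{0}^{π} ∫_{0}^{6} (ρ cos(φ)) · ρ^2 sin(φ) dρ dφ dθ.

Inner (ρ): 162sin(2φ).
Middle (φ): 0.
Outer (θ): 0.

Therefore the triple integral equals 0.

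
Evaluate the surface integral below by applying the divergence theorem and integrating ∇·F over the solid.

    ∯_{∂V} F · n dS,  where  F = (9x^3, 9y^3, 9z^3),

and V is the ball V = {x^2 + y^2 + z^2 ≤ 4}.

By the divergence theorem,

    ∯_{∂V} F · n dS = ∭_V (∇ · F) dV.

Compute the divergence:
    ∇ · F = ∂F_x/∂x + ∂F_y/∂y + ∂F_z/∂z = 27x^2 + 27y^2 + 27z^2.

In spherical coordinates, x = ρ sin(φ) cos(θ), y = ρ sin(φ) sin(θ), z = ρ cos(φ), dV = ρ^2 sin(φ) dρ dφ dθ, with 0 ≤ ρ ≤ 2, 0 ≤ φ ≤ π, 0 ≤ θ ≤ 2π.

The integrand, after substitution and multiplying by the volume element, becomes (27ρ^2) · ρ^2 sin(φ), so

    ∭_V (∇·F) dV = ∫_0^{2π} ∫_0^{π} ∫_0^{2} (27ρ^2) · ρ^2 sin(φ) dρ dφ dθ.

Inner (ρ from 0 to 2): 864sin(φ)/5.
Middle (φ from 0 to π): 1728/5.
Outer (θ from 0 to 2π): 3456π/5.

Therefore ∯_{∂V} F · n dS = 3456π/5.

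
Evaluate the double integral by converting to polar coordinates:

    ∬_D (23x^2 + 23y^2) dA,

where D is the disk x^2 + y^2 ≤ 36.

The region D is 0 ≤ r ≤ 6, 0 ≤ θ ≤ 2π in polar coordinates, where x = r cos(θ), y = r sin(θ), and dA = r dr dθ.

Under the substitution, the integrand becomes 23r^2, so

    ∬_D (23x^2 + 23y^2) dA = ∫_{0}^{2π} ∫_{0}^{6} (23r^2) · r dr dθ.

Inner integral (in r): ∫_{0}^{6} (23r^2) · r dr = 7452.

Outer integral (in θ): ∫_{0}^{2π} (7452) dθ = 14904π.

Therefore ∬_D (23x^2 + 23y^2) dA = 14904π.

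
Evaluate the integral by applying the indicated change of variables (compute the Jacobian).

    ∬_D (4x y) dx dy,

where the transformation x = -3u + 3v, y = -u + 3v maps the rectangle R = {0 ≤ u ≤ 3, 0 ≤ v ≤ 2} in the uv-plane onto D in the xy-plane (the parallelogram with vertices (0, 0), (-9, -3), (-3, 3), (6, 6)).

Compute the Jacobian determinant of (x, y) with respect to (u, v):

    ∂(x,y)/∂(u,v) = | -3  3 | = (-3)(3) - (3)(-1) = -6.
                   | -1  3 |

Its absolute value is |J| = 6 (the area scaling factor).

Substituting x = -3u + 3v, y = -u + 3v into the integrand,

    4x y → 12u^2 - 48u v + 36v^2,

so the integral becomes

    ∬_R (12u^2 - 48u v + 36v^2) · |J| du dv = ∫_0^3 ∫_0^2 (72u^2 - 288u v + 216v^2) dv du.

Inner (v): 144u^2 - 576u + 576.
Outer (u): 432.

Therefore ∬_D (4x y) dx dy = 432.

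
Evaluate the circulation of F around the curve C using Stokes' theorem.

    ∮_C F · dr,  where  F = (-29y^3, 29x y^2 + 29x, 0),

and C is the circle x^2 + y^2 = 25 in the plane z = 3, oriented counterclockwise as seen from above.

Let S be the flat disk x^2 + y^2 ≤ 25 in the plane z = 3, with upward unit normal n̂ = ẑ. By Stokes' theorem,

    ∮_C F · dr = ∬_S (∇ × F) · n̂ dS = ∬_D (curl F)_z dA,

where D is the disk x^2 + y^2 ≤ 25.

Compute the curl of F = (-29y^3, 29x y^2 + 29x, 0):
    (∇ × F)_x = ∂F_z/∂y - ∂F_y/∂z = 0,
    (∇ × F)_y = ∂F_x/∂z - ∂F_z/∂x = 0,
    (∇ × F)_z = ∂F_y/∂x - ∂F_x/∂y = 116y^2 + 29.

On z = 3, (curl F)_z = 116y^2 + 29.

Convert to polar (x = r cos θ, y = r sin θ, dA = r dr dθ); the integrand becomes 116r^2sin(θ)^2 + 29, so

    ∬_D (curl F)_z dA = ∫_0^{2π} ∫_0^{5} (116r^2sin(θ)^2 + 29) · r dr dθ.

Inner (r from 0 to 5): 18125sin(θ)^2 + 725/2.
Outer (θ from 0 to 2π): 18850π.

Therefore ∮_C F · dr = 18850π.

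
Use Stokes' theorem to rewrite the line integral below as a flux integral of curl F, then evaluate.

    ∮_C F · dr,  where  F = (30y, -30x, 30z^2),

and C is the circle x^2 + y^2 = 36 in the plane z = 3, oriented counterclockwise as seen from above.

Let S be the flat disk x^2 + y^2 ≤ 36 in the plane z = 3, with upward unit normal n̂ = ẑ. By Stokes' theorem,

    ∮_C F · dr = ∬_S (∇ × F) · n̂ dS = ∬_D (curl F)_z dA,

where D is the disk x^2 + y^2 ≤ 36.

Compute the curl of F = (30y, -30x, 30z^2):
    (∇ × F)_x = ∂F_z/∂y - ∂F_y/∂z = 0,
    (∇ × F)_y = ∂F_x/∂z - ∂F_z/∂x = 0,
    (∇ × F)_z = ∂F_y/∂x - ∂F_x/∂y = -60.

On z = 3, (curl F)_z = -60.

Convert to polar (x = r cos θ, y = r sin θ, dA = r dr dθ); the integrand becomes -60, so

    ∬_D (curl F)_z dA = ∫_0^{2π} ∫_0^{6} (-60) · r dr dθ.

Inner (r from 0 to 6): -1080.
Outer (θ from 0 to 2π): -2160π.

Therefore ∮_C F · dr = -2160π.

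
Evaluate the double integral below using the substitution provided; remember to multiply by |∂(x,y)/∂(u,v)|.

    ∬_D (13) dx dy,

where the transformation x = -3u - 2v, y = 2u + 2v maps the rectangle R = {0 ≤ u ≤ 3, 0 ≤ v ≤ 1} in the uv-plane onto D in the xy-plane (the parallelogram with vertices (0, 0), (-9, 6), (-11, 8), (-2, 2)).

Compute the Jacobian determinant of (x, y) with respect to (u, v):

    ∂(x,y)/∂(u,v) = | -3  -2 | = (-3)(2) - (-2)(2) = -2.
                   | 2  2 |

Its absolute value is |J| = 2 (the area scaling factor).

Substituting x = -3u - 2v, y = 2u + 2v into the integrand,

    13 → 13,

so the integral becomes

    ∬_R (13) · |J| du dv = ∫_0^3 ∫_0^1 (26) dv du.

Inner (v): 26.
Outer (u): 78.

Therefore ∬_D (13) dx dy = 78.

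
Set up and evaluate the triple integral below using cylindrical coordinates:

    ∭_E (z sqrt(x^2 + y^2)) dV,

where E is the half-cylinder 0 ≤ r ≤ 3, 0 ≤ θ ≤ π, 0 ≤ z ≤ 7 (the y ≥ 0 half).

In cylindrical coordinates, x = r cos(θ), y = r sin(θ), z = z, and dV = r dr dθ dz.

The integrand becomes r z, so

    ∭_E (z sqrt(x^2 + y^2)) dV = ∫_{0}^{π} ∫_{0}^{3} ∫_{0}^{7} (r z) · r dz dr dθ.

Inner (z): 49r^2/2.
Middle (r from 0 to 3): 441/2.
Outer (θ): 441π/2.

Therefore the triple integral equals 441π/2.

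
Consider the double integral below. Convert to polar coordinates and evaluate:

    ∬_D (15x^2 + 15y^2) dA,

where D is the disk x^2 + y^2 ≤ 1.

The region D is 0 ≤ r ≤ 1, 0 ≤ θ ≤ 2π in polar coordinates, where x = r cos(θ), y = r sin(θ), and dA = r dr dθ.

Under the substitution, the integrand becomes 15r^2, so

    ∬_D (15x^2 + 15y^2) dA = ∫_{0}^{2π} ∫_{0}^{1} (15r^2) · r dr dθ.

Inner integral (in r): ∫_{0}^{1} (15r^2) · r dr = 15/4.

Outer integral (in θ): ∫_{0}^{2π} (15/4) dθ = 15π/2.

Therefore ∬_D (15x^2 + 15y^2) dA = 15π/2.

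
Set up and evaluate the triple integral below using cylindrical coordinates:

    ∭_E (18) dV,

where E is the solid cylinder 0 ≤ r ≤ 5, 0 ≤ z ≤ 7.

In cylindrical coordinates, x = r cos(θ), y = r sin(θ), z = z, and dV = r dr dθ dz.

The integrand becomes 18, so

    ∭_E (18) dV = ∫_{0}^{2π} ∫_{0}^{5} ∫_{0}^{7} (18) · r dz dr dθ.

Inner (z): 126r.
Middle (r from 0 to 5): 1575.
Outer (θ): 3150π.

Therefore the triple integral equals 3150π.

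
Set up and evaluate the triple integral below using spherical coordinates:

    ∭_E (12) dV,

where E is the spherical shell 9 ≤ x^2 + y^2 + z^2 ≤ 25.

In spherical coordinates, x = ρ sin(φ) cos(θ), y = ρ sin(φ) sin(θ), z = ρ cos(φ), and dV = ρ^2 sin(φ) dρ dφ dθ.

The integrand becomes 12, so

    ∭_E (12) dV = ∫_{0}^{2π} ∫_{0}^{π} ∫_{3}^{5} (12) · ρ^2 sin(φ) dρ dφ dθ.

Inner (ρ): 392sin(φ).
Middle (φ): 784.
Outer (θ): 1568π.

Therefore the triple integral equals 1568π.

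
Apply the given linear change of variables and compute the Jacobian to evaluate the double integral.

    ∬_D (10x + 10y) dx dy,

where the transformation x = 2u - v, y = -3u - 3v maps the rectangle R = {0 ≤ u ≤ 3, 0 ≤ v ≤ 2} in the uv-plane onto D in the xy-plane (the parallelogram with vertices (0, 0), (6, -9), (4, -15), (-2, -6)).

Compute the Jacobian determinant of (x, y) with respect to (u, v):

    ∂(x,y)/∂(u,v) = | 2  -1 | = (2)(-3) - (-1)(-3) = -9.
                   | -3  -3 |

Its absolute value is |J| = 9 (the area scaling factor).

Substituting x = 2u - v, y = -3u - 3v into the integrand,

    10x + 10y → -10u - 40v,

so the integral becomes

    ∬_R (-10u - 40v) · |J| du dv = ∫_0^3 ∫_0^2 (-90u - 360v) dv du.

Inner (v): -180u - 720.
Outer (u): -2970.

Therefore ∬_D (10x + 10y) dx dy = -2970.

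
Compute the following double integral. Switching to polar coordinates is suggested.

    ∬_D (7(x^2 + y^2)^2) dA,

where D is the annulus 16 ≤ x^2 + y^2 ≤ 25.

The region D is 4 ≤ r ≤ 5, 0 ≤ θ ≤ 2π in polar coordinates, where x = r cos(θ), y = r sin(θ), and dA = r dr dθ.

Under the substitution, the integrand becomes 7r^4, so

    ∬_D (7(x^2 + y^2)^2) dA = ∫_{0}^{2π} ∫_{4}^{5} (7r^4) · r dr dθ.

Inner integral (in r): ∫_{4}^{5} (7r^4) · r dr = 26901/2.

Outer integral (in θ): ∫_{0}^{2π} (26901/2) dθ = 26901π.

Therefore ∬_D (7(x^2 + y^2)^2) dA = 26901π.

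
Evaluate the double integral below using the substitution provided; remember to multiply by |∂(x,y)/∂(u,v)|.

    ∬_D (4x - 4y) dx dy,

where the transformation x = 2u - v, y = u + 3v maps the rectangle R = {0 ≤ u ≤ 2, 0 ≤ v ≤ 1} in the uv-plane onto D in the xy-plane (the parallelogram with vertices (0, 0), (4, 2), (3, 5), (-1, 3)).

Compute the Jacobian determinant of (x, y) with respect to (u, v):

    ∂(x,y)/∂(u,v) = | 2  -1 | = (2)(3) - (-1)(1) = 7.
                   | 1  3 |

Its absolute value is |J| = 7 (the area scaling factor).

Substituting x = 2u - v, y = u + 3v into the integrand,

    4x - 4y → 4u - 16v,

so the integral becomes

    ∬_R (4u - 16v) · |J| du dv = ∫_0^2 ∫_0^1 (28u - 112v) dv du.

Inner (v): 28u - 56.
Outer (u): -56.

Therefore ∬_D (4x - 4y) dx dy = -56.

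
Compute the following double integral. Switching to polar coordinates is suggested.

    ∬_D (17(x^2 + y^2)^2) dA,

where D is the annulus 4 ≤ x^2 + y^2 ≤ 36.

The region D is 2 ≤ r ≤ 6, 0 ≤ θ ≤ 2π in polar coordinates, where x = r cos(θ), y = r sin(θ), and dA = r dr dθ.

Under the substitution, the integrand becomes 17r^4, so

    ∬_D (17(x^2 + y^2)^2) dA = ∫_{0}^{2π} ∫_{2}^{6} (17r^4) · r dr dθ.

Inner integral (in r): ∫_{2}^{6} (17r^4) · r dr = 396032/3.

Outer integral (in θ): ∫_{0}^{2π} (396032/3) dθ = 792064π/3.

Therefore ∬_D (17(x^2 + y^2)^2) dA = 792064π/3.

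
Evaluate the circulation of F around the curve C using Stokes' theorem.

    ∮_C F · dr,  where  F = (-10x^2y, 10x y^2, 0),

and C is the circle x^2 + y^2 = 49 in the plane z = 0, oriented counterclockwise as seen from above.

Let S be the flat disk x^2 + y^2 ≤ 49 in the plane z = 0, with upward unit normal n̂ = ẑ. By Stokes' theorem,

    ∮_C F · dr = ∬_S (∇ × F) · n̂ dS = ∬_D (curl F)_z dA,

where D is the disk x^2 + y^2 ≤ 49.

Compute the curl of F = (-10x^2y, 10x y^2, 0):
    (∇ × F)_x = ∂F_z/∂y - ∂F_y/∂z = 0,
    (∇ × F)_y = ∂F_x/∂z - ∂F_z/∂x = 0,
    (∇ × F)_z = ∂F_y/∂x - ∂F_x/∂y = 10x^2 + 10y^2.

On z = 0, (curl F)_z = 10x^2 + 10y^2.

Convert to polar (x = r cos θ, y = r sin θ, dA = r dr dθ); the integrand becomes 10r^2, so

    ∬_D (curl F)_z dA = ∫_0^{2π} ∫_0^{7} (10r^2) · r dr dθ.

Inner (r from 0 to 7): 12005/2.
Outer (θ from 0 to 2π): 12005π.

Therefore ∮_C F · dr = 12005π.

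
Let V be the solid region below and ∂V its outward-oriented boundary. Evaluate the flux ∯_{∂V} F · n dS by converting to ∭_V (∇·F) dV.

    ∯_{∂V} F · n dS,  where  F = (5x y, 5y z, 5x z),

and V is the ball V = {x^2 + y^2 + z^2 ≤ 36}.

By the divergence theorem,

    ∯_{∂V} F · n dS = ∭_V (∇ · F) dV.

Compute the divergence:
    ∇ · F = ∂F_x/∂x + ∂F_y/∂y + ∂F_z/∂z = 5y + 5z + 5x = 5x + 5y + 5z.

In spherical coordinates, x = ρ sin(φ) cos(θ), y = ρ sin(φ) sin(θ), z = ρ cos(φ), dV = ρ^2 sin(φ) dρ dφ dθ, with 0 ≤ ρ ≤ 6, 0 ≤ φ ≤ π, 0 ≤ θ ≤ 2π.

The integrand, after substitution and multiplying by the volume element, becomes (5ρ (sqrt(2)sin(φ)sin(θ + π/4) + cos(φ))) · ρ^2 sin(φ), so

    ∭_V (∇·F) dV = ∫_0^{2π} ∫_0^{π} ∫_0^{6} (5ρ (sqrt(2)sin(φ)sin(θ + π/4) + cos(φ))) · ρ^2 sin(φ) dρ dφ dθ.

Inner (ρ from 0 to 6): 1620(sqrt(2)sin(φ)sin(θ + π/4) + cos(φ))sin(φ).
Middle (φ from 0 to π): 810sqrt(2)π sin(θ + π/4).
Outer (θ from 0 to 2π): 0.

Therefore ∯_{∂V} F · n dS = 0.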